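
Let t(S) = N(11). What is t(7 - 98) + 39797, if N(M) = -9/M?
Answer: 437758/11 ≈ 39796.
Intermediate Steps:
t(S) = -9/11
t(7 - 98) + 39797 = -9/11 + 39797 = 437758/11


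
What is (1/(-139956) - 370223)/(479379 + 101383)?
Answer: -51814930189/81281126472 ≈ -0.63748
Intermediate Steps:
(1/(-139956) - 370223)/(479379 + 101383) = (-1/139956 - 370223)/580762 = -51814930189/139956*1/580762 = -51814930189/81281126472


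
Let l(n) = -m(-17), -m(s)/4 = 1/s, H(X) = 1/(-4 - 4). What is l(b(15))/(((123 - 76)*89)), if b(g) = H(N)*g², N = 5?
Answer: -4/71111 ≈ -5.6250e-5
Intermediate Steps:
H(X) = -⅛ (H(X) = 1/(-8) = -⅛)
m(s) = -4/s
b(g) = -g²/8
l(n) = -4/17 (l(n) = -(-4)/(-17) = -(-4)*(-1)/17 = -1*4/17 = -4/17)
l(b(15))/(((123 - 76)*89)) = -4*1/(89*(123 - 76))/17 = -4/(17*(47*89)) = -4/17/4183 = -4/17*1/4183 = -4/71111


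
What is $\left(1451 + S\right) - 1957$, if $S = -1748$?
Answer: $-2254$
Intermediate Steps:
$\left(1451 + S\right) - 1957 = \left(1451 - 1748\right) - 1957 = -297 - 1957 = -2254$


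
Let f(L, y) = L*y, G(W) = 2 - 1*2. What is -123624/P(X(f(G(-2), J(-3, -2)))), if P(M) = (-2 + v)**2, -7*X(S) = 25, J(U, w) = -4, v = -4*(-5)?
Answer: -3434/9 ≈ -381.56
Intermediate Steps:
G(W) = 0 (G(W) = 2 - 2 = 0)
v = 20
X(S) = -25/7 (X(S) = -1/7*25 = -25/7)
P(M) = 324 (P(M) = (-2 + 20)**2 = 18**2 = 324)
-123624/P(X(f(G(-2), J(-3, -2)))) = -123624/324 = -123624*1/324 = -3434/9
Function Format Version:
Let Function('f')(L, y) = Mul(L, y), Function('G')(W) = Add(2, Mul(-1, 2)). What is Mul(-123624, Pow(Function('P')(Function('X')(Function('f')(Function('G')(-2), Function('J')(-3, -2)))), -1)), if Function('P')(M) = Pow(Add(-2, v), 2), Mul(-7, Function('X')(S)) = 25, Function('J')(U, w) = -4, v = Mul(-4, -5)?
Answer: Rational(-3434, 9) ≈ -381.56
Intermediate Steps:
Function('G')(W) = 0 (Function('G')(W) = Add(2, -2) = 0)
v = 20
Function('X')(S) = Rational(-25, 7) (Function('X')(S) = Mul(Rational(-1, 7), 25) = Rational(-25, 7))
Function('P')(M) = 324 (Function('P')(M) = Pow(Add(-2, 20), 2) = Pow(18, 2) = 324)
Mul(-123624, Pow(Function('P')(Function('X')(Function('f')(Function('G')(-2), Function('J')(-3, -2)))), -1)) = Mul(-123624, Pow(324, -1)) = Mul(-123624, Rational(1, 324)) = Rational(-3434, 9)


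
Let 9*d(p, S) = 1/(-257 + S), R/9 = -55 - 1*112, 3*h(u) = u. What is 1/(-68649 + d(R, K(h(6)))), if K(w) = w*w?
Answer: -2277/156313774 ≈ -1.4567e-5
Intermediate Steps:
h(u) = u/3
K(w) = w²
R = -1503 (R = 9*(-55 - 1*112) = 9*(-55 - 112) = 9*(-167) = -1503)
d(p, S) = 1/(9*(-257 + S))
1/(-68649 + d(R, K(h(6)))) = 1/(-68649 + 1/(9*(-257 + ((⅓)*6)²))) = 1/(-68649 + 1/(9*(-257 + 2²))) = 1/(-68649 + 1/(9*(-257 + 4))) = 1/(-68649 + (⅑)/(-253)) = 1/(-68649 + (⅑)*(-1/253)) = 1/(-68649 - 1/2277) = 1/(-156313774/2277) = -2277/156313774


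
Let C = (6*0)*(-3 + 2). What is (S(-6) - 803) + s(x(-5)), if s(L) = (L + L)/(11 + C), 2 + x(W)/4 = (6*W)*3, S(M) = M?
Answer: -9635/11 ≈ -875.91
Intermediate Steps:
x(W) = -8 + 72*W (x(W) = -8 + 4*((6*W)*3) = -8 + 4*(18*W) = -8 + 72*W)
C = 0 (C = 0*(-1) = 0)
s(L) = 2*L/11 (s(L) = (L + L)/(11 + 0) = (2*L)/11 = (2*L)*(1/11) = 2*L/11)
(S(-6) - 803) + s(x(-5)) = (-6 - 803) + 2*(-8 + 72*(-5))/11 = -809 + 2*(-8 - 360)/11 = -809 + (2/11)*(-368) = -809 - 736/11 = -9635/11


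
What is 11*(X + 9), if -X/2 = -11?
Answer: 341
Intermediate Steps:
X = 22 (X = -2*(-11) = 22)
11*(X + 9) = 11*(22 + 9) = 11*31 = 341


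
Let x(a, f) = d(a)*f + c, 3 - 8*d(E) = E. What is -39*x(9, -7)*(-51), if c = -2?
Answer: 25857/4 ≈ 6464.3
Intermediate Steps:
d(E) = 3/8 - E/8
x(a, f) = -2 + f*(3/8 - a/8) (x(a, f) = (3/8 - a/8)*f - 2 = f*(3/8 - a/8) - 2 = -2 + f*(3/8 - a/8))
-39*x(9, -7)*(-51) = -39*(-2 - ⅛*(-7)*(-3 + 9))*(-51) = -39*(-2 - ⅛*(-7)*6)*(-51) = -39*(-2 + 21/4)*(-51) = -39*13/4*(-51) = -507/4*(-51) = 25857/4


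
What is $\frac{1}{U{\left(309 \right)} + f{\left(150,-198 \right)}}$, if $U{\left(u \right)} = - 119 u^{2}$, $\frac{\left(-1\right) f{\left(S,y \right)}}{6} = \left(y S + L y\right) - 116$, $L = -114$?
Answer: $- \frac{1}{11318775} \approx -8.8349 \cdot 10^{-8}$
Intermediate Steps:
$f{\left(S,y \right)} = 696 + 684 y - 6 S y$ ($f{\left(S,y \right)} = - 6 \left(\left(y S - 114 y\right) - 116\right) = - 6 \left(\left(S y - 114 y\right) - 116\right) = - 6 \left(\left(- 114 y + S y\right) - 116\right) = - 6 \left(-116 - 114 y + S y\right) = 696 + 684 y - 6 S y$)
$\frac{1}{U{\left(309 \right)} + f{\left(150,-198 \right)}} = \frac{1}{- 119 \cdot 309^{2} + \left(696 + 684 \left(-198\right) - 900 \left(-198\right)\right)} = \frac{1}{\left(-119\right) 95481 + \left(696 - 135432 + 178200\right)} = \frac{1}{-11362239 + 43464} = \frac{1}{-11318775} = - \frac{1}{11318775}$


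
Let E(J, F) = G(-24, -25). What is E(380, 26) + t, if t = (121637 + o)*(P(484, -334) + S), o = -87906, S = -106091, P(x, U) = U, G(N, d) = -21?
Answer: -3589821696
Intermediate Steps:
E(J, F) = -21
t = -3589821675 (t = (121637 - 87906)*(-334 - 106091) = 33731*(-106425) = -3589821675)
E(380, 26) + t = -21 - 3589821675 = -3589821696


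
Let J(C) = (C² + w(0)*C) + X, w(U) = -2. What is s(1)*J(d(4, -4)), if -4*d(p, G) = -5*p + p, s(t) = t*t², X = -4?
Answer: 4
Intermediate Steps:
s(t) = t³
d(p, G) = p (d(p, G) = -(-5*p + p)/4 = -(-1)*p = p)
J(C) = -4 + C² - 2*C (J(C) = (C² - 2*C) - 4 = -4 + C² - 2*C)
s(1)*J(d(4, -4)) = 1³*(-4 + 4² - 2*4) = 1*(-4 + 16 - 8) = 1*4 = 4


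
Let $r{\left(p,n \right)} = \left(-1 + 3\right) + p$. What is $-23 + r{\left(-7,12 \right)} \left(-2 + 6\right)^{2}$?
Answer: $-103$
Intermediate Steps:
$r{\left(p,n \right)} = 2 + p$
$-23 + r{\left(-7,12 \right)} \left(-2 + 6\right)^{2} = -23 + \left(2 - 7\right) \left(-2 + 6\right)^{2} = -23 - 5 \cdot 4^{2} = -23 - 80 = -103$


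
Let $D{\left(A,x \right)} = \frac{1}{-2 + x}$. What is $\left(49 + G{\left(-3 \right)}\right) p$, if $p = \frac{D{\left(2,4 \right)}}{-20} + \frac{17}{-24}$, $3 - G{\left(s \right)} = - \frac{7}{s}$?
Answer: $- \frac{1639}{45} \approx -36.422$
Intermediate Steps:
$G{\left(s \right)} = 3 + \frac{7}{s}$ ($G{\left(s \right)} = 3 - - \frac{7}{s} = 3 + \frac{7}{s}$)
$p = - \frac{11}{15}$ ($p = \frac{1}{\left(-2 + 4\right) \left(-20\right)} + \frac{17}{-24} = \frac{1}{2} \left(- \frac{1}{20}\right) + 17 \left(- \frac{1}{24}\right) = \frac{1}{2} \left(- \frac{1}{20}\right) - \frac{17}{24} = - \frac{1}{40} - \frac{17}{24} = - \frac{11}{15} \approx -0.73333$)
$\left(49 + G{\left(-3 \right)}\right) p = \left(49 + \left(3 + \frac{7}{-3}\right)\right) \left(- \frac{11}{15}\right) = \left(49 + \left(3 + 7 \left(- \frac{1}{3}\right)\right)\right) \left(- \frac{11}{15}\right) = \left(49 + \left(3 - \frac{7}{3}\right)\right) \left(- \frac{11}{15}\right) = \left(49 + \frac{2}{3}\right) \left(- \frac{11}{15}\right) = \frac{149}{3} \left(- \frac{11}{15}\right) = - \frac{1639}{45}$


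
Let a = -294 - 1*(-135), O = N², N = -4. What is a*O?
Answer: -2544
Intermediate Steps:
O = 16 (O = (-4)² = 16)
a = -159 (a = -294 + 135 = -159)
a*O = -159*16 = -2544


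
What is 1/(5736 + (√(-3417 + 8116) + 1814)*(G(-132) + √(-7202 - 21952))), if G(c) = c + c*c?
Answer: 1/(5736 + (1814 + √4699)*(17292 + I*√29154)) ≈ 3.0711e-8 - 3.032e-10*I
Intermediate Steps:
G(c) = c + c²
1/(5736 + (√(-3417 + 8116) + 1814)*(G(-132) + √(-7202 - 21952))) = 1/(5736 + (√(-3417 + 8116) + 1814)*(-132*(1 - 132) + √(-7202 - 21952))) = 1/(5736 + (√4699 + 1814)*(-132*(-131) + √(-29154))) = 1/(5736 + (1814 + √4699)*(17292 + I*√29154))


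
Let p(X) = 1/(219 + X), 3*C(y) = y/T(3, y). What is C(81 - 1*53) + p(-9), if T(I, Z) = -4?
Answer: -163/70 ≈ -2.3286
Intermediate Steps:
C(y) = -y/12 (C(y) = (y/(-4))/3 = (y*(-¼))/3 = (-y/4)/3 = -y/12)
C(81 - 1*53) + p(-9) = -(81 - 1*53)/12 + 1/(219 - 9) = -(81 - 53)/12 + 1/210 = -1/12*28 + 1/210 = -7/3 + 1/210 = -163/70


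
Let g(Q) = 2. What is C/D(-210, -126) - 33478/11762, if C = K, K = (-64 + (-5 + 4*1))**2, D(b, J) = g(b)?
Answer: 24813747/11762 ≈ 2109.7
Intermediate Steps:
D(b, J) = 2
K = 4225 (K = (-64 + (-5 + 4))**2 = (-64 - 1)**2 = (-65)**2 = 4225)
C = 4225
C/D(-210, -126) - 33478/11762 = 4225/2 - 33478/11762 = 4225*(1/2) - 33478*1/11762 = 4225/2 - 16739/5881 = 24813747/11762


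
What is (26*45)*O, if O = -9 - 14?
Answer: -26910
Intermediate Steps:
O = -23
(26*45)*O = (26*45)*(-23) = 1170*(-23) = -26910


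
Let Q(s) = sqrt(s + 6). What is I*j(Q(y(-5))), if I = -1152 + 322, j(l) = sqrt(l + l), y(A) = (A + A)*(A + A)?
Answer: -830*2**(3/4)*53**(1/4) ≈ -3766.3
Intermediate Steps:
y(A) = 4*A**2 (y(A) = (2*A)*(2*A) = 4*A**2)
Q(s) = sqrt(6 + s)
j(l) = sqrt(2)*sqrt(l) (j(l) = sqrt(2*l) = sqrt(2)*sqrt(l))
I = -830
I*j(Q(y(-5))) = -830*sqrt(2)*sqrt(sqrt(6 + 4*(-5)**2)) = -830*sqrt(2)*sqrt(sqrt(6 + 4*25)) = -830*sqrt(2)*sqrt(sqrt(6 + 100)) = -830*sqrt(2)*sqrt(sqrt(106)) = -830*sqrt(2)*106**(1/4) = -830*2**(3/4)*53**(1/4)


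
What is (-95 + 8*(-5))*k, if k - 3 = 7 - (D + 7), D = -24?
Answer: -3645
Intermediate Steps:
k = 27 (k = 3 + (7 - (-24 + 7)) = 3 + (7 - 1*(-17)) = 3 + (7 + 17) = 3 + 24 = 27)
(-95 + 8*(-5))*k = (-95 + 8*(-5))*27 = (-95 - 40)*27 = -135*27 = -3645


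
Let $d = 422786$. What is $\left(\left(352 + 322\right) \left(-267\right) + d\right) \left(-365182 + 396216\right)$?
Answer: $7535924152$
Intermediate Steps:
$\left(\left(352 + 322\right) \left(-267\right) + d\right) \left(-365182 + 396216\right) = \left(\left(352 + 322\right) \left(-267\right) + 422786\right) \left(-365182 + 396216\right) = \left(674 \left(-267\right) + 422786\right) 31034 = \left(-179958 + 422786\right) 31034 = 242828 \cdot 31034 = 7535924152$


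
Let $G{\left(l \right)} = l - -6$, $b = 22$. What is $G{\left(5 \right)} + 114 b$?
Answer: $2519$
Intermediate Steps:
$G{\left(l \right)} = 6 + l$ ($G{\left(l \right)} = l + 6 = 6 + l$)
$G{\left(5 \right)} + 114 b = \left(6 + 5\right) + 114 \cdot 22 = 11 + 2508 = 2519$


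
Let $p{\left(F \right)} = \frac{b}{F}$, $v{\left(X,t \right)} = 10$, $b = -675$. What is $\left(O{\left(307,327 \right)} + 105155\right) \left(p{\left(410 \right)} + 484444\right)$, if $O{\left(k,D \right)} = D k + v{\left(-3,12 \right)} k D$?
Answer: $\frac{24021943195741}{41} \approx 5.859 \cdot 10^{11}$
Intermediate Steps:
$p{\left(F \right)} = - \frac{675}{F}$
$O{\left(k,D \right)} = 11 D k$ ($O{\left(k,D \right)} = D k + 10 k D = D k + 10 D k = 11 D k$)
$\left(O{\left(307,327 \right)} + 105155\right) \left(p{\left(410 \right)} + 484444\right) = \left(11 \cdot 327 \cdot 307 + 105155\right) \left(- \frac{675}{410} + 484444\right) = \left(1104279 + 105155\right) \left(\left(-675\right) \frac{1}{410} + 484444\right) = 1209434 \left(- \frac{135}{82} + 484444\right) = 1209434 \cdot \frac{39724273}{82} = \frac{24021943195741}{41}$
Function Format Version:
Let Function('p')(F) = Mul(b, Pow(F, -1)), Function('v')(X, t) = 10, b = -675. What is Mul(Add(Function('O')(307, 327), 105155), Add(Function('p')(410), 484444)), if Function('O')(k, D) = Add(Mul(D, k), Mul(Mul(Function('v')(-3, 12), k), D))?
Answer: Rational(24021943195741, 41) ≈ 5.8590e+11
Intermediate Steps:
Function('p')(F) = Mul(-675, Pow(F, -1))
Function('O')(k, D) = Mul(11, D, k) (Function('O')(k, D) = Add(Mul(D, k), Mul(Mul(10, k), D)) = Add(Mul(D, k), Mul(10, D, k)) = Mul(11, D, k))
Mul(Add(Function('O')(307, 327), 105155), Add(Function('p')(410), 484444)) = Mul(Add(Mul(11, 327, 307), 105155), Add(Mul(-675, Pow(410, -1)), 484444)) = Mul(Add(1104279, 105155), Add(Mul(-675, Rational(1, 410)), 484444)) = Mul(1209434, Add(Rational(-135, 82), 484444)) = Mul(1209434, Rational(39724273, 82)) = Rational(24021943195741, 41)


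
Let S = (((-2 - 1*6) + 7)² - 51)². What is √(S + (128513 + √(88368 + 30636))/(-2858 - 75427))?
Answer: √(15311292422295 - 156570*√29751)/78285 ≈ 49.984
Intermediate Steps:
S = 2500 (S = (((-2 - 6) + 7)² - 51)² = ((-8 + 7)² - 51)² = ((-1)² - 51)² = (1 - 51)² = (-50)² = 2500)
√(S + (128513 + √(88368 + 30636))/(-2858 - 75427)) = √(2500 + (128513 + √(88368 + 30636))/(-2858 - 75427)) = √(2500 + (128513 + √119004)/(-78285)) = √(2500 + (128513 + 2*√29751)*(-1/78285)) = √(2500 + (-128513/78285 - 2*√29751/78285)) = √(195583987/78285 - 2*√29751/78285)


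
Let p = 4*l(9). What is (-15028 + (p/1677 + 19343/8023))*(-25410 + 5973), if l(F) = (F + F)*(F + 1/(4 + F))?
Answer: 17027129138581947/58303141 ≈ 2.9204e+8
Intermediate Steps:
l(F) = 2*F*(F + 1/(4 + F)) (l(F) = (2*F)*(F + 1/(4 + F)) = 2*F*(F + 1/(4 + F)))
p = 8496/13 (p = 4*(2*9*(1 + 9² + 4*9)/(4 + 9)) = 4*(2*9*(1 + 81 + 36)/13) = 4*(2*9*(1/13)*118) = 4*(2124/13) = 8496/13 ≈ 653.54)
(-15028 + (p/1677 + 19343/8023))*(-25410 + 5973) = (-15028 + ((8496/13)/1677 + 19343/8023))*(-25410 + 5973) = (-15028 + ((8496/13)*(1/1677) + 19343*(1/8023)))*(-19437) = (-15028 + (2832/7267 + 19343/8023))*(-19437) = (-15028 + 163286717/58303141)*(-19437) = -876016316231/58303141*(-19437) = 17027129138581947/58303141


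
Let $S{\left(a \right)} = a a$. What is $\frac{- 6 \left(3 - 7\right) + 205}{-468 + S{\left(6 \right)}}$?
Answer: $- \frac{229}{432} \approx -0.53009$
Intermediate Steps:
$S{\left(a \right)} = a^{2}$
$\frac{- 6 \left(3 - 7\right) + 205}{-468 + S{\left(6 \right)}} = \frac{- 6 \left(3 - 7\right) + 205}{-468 + 6^{2}} = \frac{\left(-6\right) \left(-4\right) + 205}{-468 + 36} = \frac{24 + 205}{-432} = 229 \left(- \frac{1}{432}\right) = - \frac{229}{432}$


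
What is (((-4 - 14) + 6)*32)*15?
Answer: -5760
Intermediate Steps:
(((-4 - 14) + 6)*32)*15 = ((-18 + 6)*32)*15 = -12*32*15 = -384*15 = -5760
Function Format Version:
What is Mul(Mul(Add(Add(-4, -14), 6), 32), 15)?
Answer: -5760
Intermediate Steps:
Mul(Mul(Add(Add(-4, -14), 6), 32), 15) = Mul(Mul(Add(-18, 6), 32), 15) = Mul(Mul(-12, 32), 15) = Mul(-384, 15) = -5760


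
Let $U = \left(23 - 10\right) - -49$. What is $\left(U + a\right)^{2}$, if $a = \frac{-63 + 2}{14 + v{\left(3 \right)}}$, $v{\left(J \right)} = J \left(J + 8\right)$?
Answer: $\frac{8139609}{2209} \approx 3684.8$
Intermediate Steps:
$v{\left(J \right)} = J \left(8 + J\right)$
$U = 62$ ($U = \left(23 - 10\right) + 49 = 13 + 49 = 62$)
$a = - \frac{61}{47}$ ($a = \frac{-63 + 2}{14 + 3 \left(8 + 3\right)} = - \frac{61}{14 + 3 \cdot 11} = - \frac{61}{14 + 33} = - \frac{61}{47} \approx -1.2979$)
$\left(U + a\right)^{2} = \left(62 - \frac{61}{47}\right)^{2} = \left(\frac{2853}{47}\right)^{2} = \frac{8139609}{2209}$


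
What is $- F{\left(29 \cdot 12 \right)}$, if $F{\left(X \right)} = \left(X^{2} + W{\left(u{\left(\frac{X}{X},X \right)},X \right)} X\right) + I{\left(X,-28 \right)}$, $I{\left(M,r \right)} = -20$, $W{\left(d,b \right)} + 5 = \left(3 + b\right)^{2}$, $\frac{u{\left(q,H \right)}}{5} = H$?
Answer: $-42993292$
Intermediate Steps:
$u{\left(q,H \right)} = 5 H$
$W{\left(d,b \right)} = -5 + \left(3 + b\right)^{2}$
$F{\left(X \right)} = -20 + X^{2} + X \left(-5 + \left(3 + X\right)^{2}\right)$ ($F{\left(X \right)} = \left(X^{2} + \left(-5 + \left(3 + X\right)^{2}\right) X\right) - 20 = \left(X^{2} + X \left(-5 + \left(3 + X\right)^{2}\right)\right) - 20 = -20 + X^{2} + X \left(-5 + \left(3 + X\right)^{2}\right)$)
$- F{\left(29 \cdot 12 \right)} = - (-20 + \left(29 \cdot 12\right)^{2} + 29 \cdot 12 \left(-5 + \left(3 + 29 \cdot 12\right)^{2}\right)) = - (-20 + 348^{2} + 348 \left(-5 + \left(3 + 348\right)^{2}\right)) = - (-20 + 121104 + 348 \left(-5 + 351^{2}\right)) = - (-20 + 121104 + 348 \left(-5 + 123201\right)) = - (-20 + 121104 + 348 \cdot 123196) = - (-20 + 121104 + 42872208) = \left(-1\right) 42993292 = -42993292$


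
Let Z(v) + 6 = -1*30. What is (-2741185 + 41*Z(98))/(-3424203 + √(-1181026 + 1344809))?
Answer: 9391428024183/11725166021426 + 2742661*√163783/11725166021426 ≈ 0.80106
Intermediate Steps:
Z(v) = -36 (Z(v) = -6 - 1*30 = -6 - 30 = -36)
(-2741185 + 41*Z(98))/(-3424203 + √(-1181026 + 1344809)) = (-2741185 + 41*(-36))/(-3424203 + √(-1181026 + 1344809)) = (-2741185 - 1476)/(-3424203 + √163783) = -2742661/(-3424203 + √163783)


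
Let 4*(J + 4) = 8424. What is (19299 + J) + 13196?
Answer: 34597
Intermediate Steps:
J = 2102 (J = -4 + (¼)*8424 = -4 + 2106 = 2102)
(19299 + J) + 13196 = (19299 + 2102) + 13196 = 21401 + 13196 = 34597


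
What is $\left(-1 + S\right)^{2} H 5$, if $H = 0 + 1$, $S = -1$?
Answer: $20$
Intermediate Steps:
$H = 1$
$\left(-1 + S\right)^{2} H 5 = \left(-1 - 1\right)^{2} \cdot 1 \cdot 5 = \left(-2\right)^{2} \cdot 1 \cdot 5 = 4 \cdot 1 \cdot 5 = 4 \cdot 5 = 20$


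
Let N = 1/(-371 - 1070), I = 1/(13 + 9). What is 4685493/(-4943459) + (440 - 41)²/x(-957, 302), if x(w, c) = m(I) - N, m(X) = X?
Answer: 17053712773593/4943459 ≈ 3.4498e+6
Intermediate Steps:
I = 1/22 ≈ 0.045455
N = -1/1441 (N = 1/(-1441) = -1/1441 ≈ -0.00069396)
x(w, c) = 133/2882 (x(w, c) = 1/22 - 1*(-1/1441) = 1/22 + 1/1441 = 133/2882)
4685493/(-4943459) + (440 - 41)²/x(-957, 302) = 4685493/(-4943459) + (440 - 41)²/(133/2882) = 4685493*(-1/4943459) + 399²*(2882/133) = -4685493/4943459 + 159201*(2882/133) = -4685493/4943459 + 3449754 = 17053712773593/4943459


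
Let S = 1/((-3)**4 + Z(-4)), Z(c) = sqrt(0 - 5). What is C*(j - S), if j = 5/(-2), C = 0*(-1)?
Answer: 0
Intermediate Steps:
C = 0
Z(c) = I*sqrt(5) (Z(c) = sqrt(-5) = I*sqrt(5))
S = 1/(81 + I*sqrt(5)) (S = 1/((-3)**4 + I*sqrt(5)) = 1/(81 + I*sqrt(5)) ≈ 0.012336 - 0.00034055*I)
j = -5/2 (j = 5*(-1/2) = -5/2 ≈ -2.5000)
C*(j - S) = 0*(-5/2 - (81/6566 - I*sqrt(5)/6566)) = 0*(-5/2 + (-81/6566 + I*sqrt(5)/6566)) = 0*(-8248/3283 + I*sqrt(5)/6566) = 0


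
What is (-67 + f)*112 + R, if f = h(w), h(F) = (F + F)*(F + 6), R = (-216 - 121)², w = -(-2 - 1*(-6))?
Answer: 104273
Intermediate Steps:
w = -4 (w = -(-2 + 6) = -1*4 = -4)
R = 113569 (R = (-337)² = 113569)
h(F) = 2*F*(6 + F) (h(F) = (2*F)*(6 + F) = 2*F*(6 + F))
f = -16 (f = 2*(-4)*(6 - 4) = 2*(-4)*2 = -16)
(-67 + f)*112 + R = (-67 - 16)*112 + 113569 = -83*112 + 113569 = -9296 + 113569 = 104273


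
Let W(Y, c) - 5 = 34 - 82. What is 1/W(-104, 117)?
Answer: -1/43 ≈ -0.023256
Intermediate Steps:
W(Y, c) = -43 (W(Y, c) = 5 + (34 - 82) = 5 - 48 = -43)
1/W(-104, 117) = 1/(-43) = -1/43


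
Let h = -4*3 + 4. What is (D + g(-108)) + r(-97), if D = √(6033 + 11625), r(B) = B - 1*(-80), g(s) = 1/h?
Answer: -137/8 + 9*√218 ≈ 115.76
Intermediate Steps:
h = -8 (h = -12 + 4 = -8)
g(s) = -⅛ (g(s) = 1/(-8) = -⅛)
r(B) = 80 + B (r(B) = B + 80 = 80 + B)
D = 9*√218 (D = √17658 = 9*√218 ≈ 132.88)
(D + g(-108)) + r(-97) = (9*√218 - ⅛) + (80 - 97) = (-⅛ + 9*√218) - 17 = -137/8 + 9*√218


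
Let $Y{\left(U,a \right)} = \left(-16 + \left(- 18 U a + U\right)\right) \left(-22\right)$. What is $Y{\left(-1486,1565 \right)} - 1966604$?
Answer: $-922867200$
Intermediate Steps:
$Y{\left(U,a \right)} = 352 - 22 U + 396 U a$ ($Y{\left(U,a \right)} = \left(-16 - \left(- U + 18 U a\right)\right) \left(-22\right) = \left(-16 + U - 18 U a\right) \left(-22\right) = 352 - 22 U + 396 U a$)
$Y{\left(-1486,1565 \right)} - 1966604 = \left(352 - -32692 + 396 \left(-1486\right) 1565\right) - 1966604 = \left(352 + 32692 - 920933640\right) - 1966604 = -920900596 - 1966604 = -922867200$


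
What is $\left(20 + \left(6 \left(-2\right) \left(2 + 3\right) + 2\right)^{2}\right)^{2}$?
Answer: $11451456$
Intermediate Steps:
$\left(20 + \left(6 \left(-2\right) \left(2 + 3\right) + 2\right)^{2}\right)^{2} = \left(20 + \left(\left(-12\right) 5 + 2\right)^{2}\right)^{2} = \left(20 + \left(-60 + 2\right)^{2}\right)^{2} = \left(20 + \left(-58\right)^{2}\right)^{2} = \left(20 + 3364\right)^{2} = 3384^{2} = 11451456$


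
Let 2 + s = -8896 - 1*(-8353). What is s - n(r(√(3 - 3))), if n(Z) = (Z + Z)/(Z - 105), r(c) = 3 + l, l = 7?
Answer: -10351/19 ≈ -544.79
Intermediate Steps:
r(c) = 10 (r(c) = 3 + 7 = 10)
n(Z) = 2*Z/(-105 + Z) (n(Z) = (2*Z)/(-105 + Z) = 2*Z/(-105 + Z))
s = -545 (s = -2 + (-8896 - 1*(-8353)) = -2 + (-8896 + 8353) = -2 - 543 = -545)
s - n(r(√(3 - 3))) = -545 - 2*10/(-105 + 10) = -545 - 2*10/(-95) = -545 - 2*10*(-1)/95 = -545 - 1*(-4/19) = -545 + 4/19 = -10351/19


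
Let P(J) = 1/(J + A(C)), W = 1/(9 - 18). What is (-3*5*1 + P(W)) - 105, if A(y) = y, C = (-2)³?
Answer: -8769/73 ≈ -120.12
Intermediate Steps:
C = -8
W = -⅑ (W = 1/(-9) = -⅑ ≈ -0.11111)
P(J) = 1/(-8 + J) (P(J) = 1/(J - 8) = 1/(-8 + J))
(-3*5*1 + P(W)) - 105 = (-3*5*1 + 1/(-8 - ⅑)) - 105 = (-15*1 + 1/(-73/9)) - 105 = (-15 - 9/73) - 105 = -1104/73 - 105 = -8769/73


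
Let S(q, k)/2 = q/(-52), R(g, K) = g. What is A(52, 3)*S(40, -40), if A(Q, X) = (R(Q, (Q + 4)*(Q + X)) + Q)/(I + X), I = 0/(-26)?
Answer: -160/3 ≈ -53.333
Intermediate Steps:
I = 0 (I = 0*(-1/26) = 0)
A(Q, X) = 2*Q/X (A(Q, X) = (Q + Q)/(0 + X) = (2*Q)/X = 2*Q/X)
S(q, k) = -q/26 (S(q, k) = 2*(q/(-52)) = 2*(q*(-1/52)) = 2*(-q/52) = -q/26)
A(52, 3)*S(40, -40) = (2*52/3)*(-1/26*40) = (2*52*(⅓))*(-20/13) = (104/3)*(-20/13) = -160/3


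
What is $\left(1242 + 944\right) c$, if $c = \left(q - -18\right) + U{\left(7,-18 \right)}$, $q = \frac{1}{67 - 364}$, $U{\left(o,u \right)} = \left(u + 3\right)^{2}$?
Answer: $\frac{157763620}{297} \approx 5.3119 \cdot 10^{5}$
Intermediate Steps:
$U{\left(o,u \right)} = \left(3 + u\right)^{2}$
$q = - \frac{1}{297}$ ($q = \frac{1}{-297} = - \frac{1}{297} \approx -0.003367$)
$c = \frac{72170}{297}$ ($c = \left(- \frac{1}{297} - -18\right) + \left(3 - 18\right)^{2} = \left(- \frac{1}{297} + 18\right) + \left(-15\right)^{2} = \frac{5345}{297} + 225 = \frac{72170}{297} \approx 243.0$)
$\left(1242 + 944\right) c = \left(1242 + 944\right) \frac{72170}{297} = 2186 \cdot \frac{72170}{297} = \frac{157763620}{297}$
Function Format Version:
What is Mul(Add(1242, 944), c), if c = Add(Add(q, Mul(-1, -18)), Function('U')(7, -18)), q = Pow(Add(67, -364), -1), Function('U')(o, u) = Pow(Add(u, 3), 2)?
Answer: Rational(157763620, 297) ≈ 5.3119e+5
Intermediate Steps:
Function('U')(o, u) = Pow(Add(3, u), 2)
q = Rational(-1, 297) (q = Pow(-297, -1) = Rational(-1, 297) ≈ -0.0033670)
c = Rational(72170, 297) (c = Add(Add(Rational(-1, 297), Mul(-1, -18)), Pow(Add(3, -18), 2)) = Add(Add(Rational(-1, 297), 18), Pow(-15, 2)) = Add(Rational(5345, 297), 225) = Rational(72170, 297) ≈ 243.00)
Mul(Add(1242, 944), c) = Mul(Add(1242, 944), Rational(72170, 297)) = Mul(2186, Rational(72170, 297)) = Rational(157763620, 297)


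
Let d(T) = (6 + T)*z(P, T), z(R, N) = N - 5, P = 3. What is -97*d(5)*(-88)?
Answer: 0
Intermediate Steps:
z(R, N) = -5 + N
d(T) = (-5 + T)*(6 + T) (d(T) = (6 + T)*(-5 + T) = (-5 + T)*(6 + T))
-97*d(5)*(-88) = -97*(-5 + 5)*(6 + 5)*(-88) = -0*11*(-88) = -97*0*(-88) = 0*(-88) = 0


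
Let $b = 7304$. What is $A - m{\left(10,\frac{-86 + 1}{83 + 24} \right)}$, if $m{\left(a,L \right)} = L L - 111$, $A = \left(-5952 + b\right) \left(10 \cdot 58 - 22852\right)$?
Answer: $- \frac{344748093442}{11449} \approx -3.0112 \cdot 10^{7}$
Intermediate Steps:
$A = -30111744$ ($A = \left(-5952 + 7304\right) \left(10 \cdot 58 - 22852\right) = 1352 \left(580 - 22852\right) = 1352 \left(-22272\right) = -30111744$)
$m{\left(a,L \right)} = -111 + L^{2}$ ($m{\left(a,L \right)} = L^{2} - 111 = -111 + L^{2}$)
$A - m{\left(10,\frac{-86 + 1}{83 + 24} \right)} = -30111744 - \left(-111 + \left(\frac{-86 + 1}{83 + 24}\right)^{2}\right) = -30111744 - \left(-111 + \left(- \frac{85}{107}\right)^{2}\right) = -30111744 - \left(-111 + \frac{7225}{11449}\right) = -30111744 - - \frac{1263614}{11449} = -30111744 + \frac{1263614}{11449} = - \frac{344748093442}{11449}$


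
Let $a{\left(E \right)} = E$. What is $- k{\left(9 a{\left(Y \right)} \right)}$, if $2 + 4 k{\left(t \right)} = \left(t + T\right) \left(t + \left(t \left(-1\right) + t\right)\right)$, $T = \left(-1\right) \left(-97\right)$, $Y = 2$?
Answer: $-517$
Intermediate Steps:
$T = 97$
$k{\left(t \right)} = - \frac{1}{2} + \frac{t \left(97 + t\right)}{4}$ ($k{\left(t \right)} = - \frac{1}{2} + \frac{\left(t + 97\right) \left(t + \left(t \left(-1\right) + t\right)\right)}{4} = - \frac{1}{2} + \frac{\left(97 + t\right) \left(t + \left(- t + t\right)\right)}{4} = - \frac{1}{2} + \frac{\left(97 + t\right) \left(t + 0\right)}{4} = - \frac{1}{2} + \frac{\left(97 + t\right) t}{4} = - \frac{1}{2} + \frac{t \left(97 + t\right)}{4}$)
$- k{\left(9 a{\left(Y \right)} \right)} = - (- \frac{1}{2} + \frac{\left(9 \cdot 2\right)^{2}}{4} + \frac{97 \cdot 9 \cdot 2}{4}) = - (- \frac{1}{2} + \frac{18^{2}}{4} + \frac{97}{4} \cdot 18) = - (- \frac{1}{2} + \frac{1}{4} \cdot 324 + \frac{873}{2}) = - (- \frac{1}{2} + 81 + \frac{873}{2}) = \left(-1\right) 517 = -517$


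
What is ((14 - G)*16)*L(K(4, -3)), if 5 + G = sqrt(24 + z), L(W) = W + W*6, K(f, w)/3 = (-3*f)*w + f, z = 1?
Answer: 188160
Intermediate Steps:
K(f, w) = 3*f - 9*f*w (K(f, w) = 3*((-3*f)*w + f) = 3*(-3*f*w + f) = 3*(f - 3*f*w) = 3*f - 9*f*w)
L(W) = 7*W (L(W) = W + 6*W = 7*W)
G = 0 (G = -5 + sqrt(24 + 1) = -5 + sqrt(25) = -5 + 5 = 0)
((14 - G)*16)*L(K(4, -3)) = ((14 - 1*0)*16)*(7*(3*4*(1 - 3*(-3)))) = ((14 + 0)*16)*(7*(3*4*(1 + 9))) = (14*16)*(7*(3*4*10)) = 224*(7*120) = 224*840 = 188160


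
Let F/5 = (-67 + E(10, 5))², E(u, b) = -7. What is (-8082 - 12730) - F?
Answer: -48192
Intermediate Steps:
F = 27380 (F = 5*(-67 - 7)² = 5*(-74)² = 5*5476 = 27380)
(-8082 - 12730) - F = (-8082 - 12730) - 1*27380 = -20812 - 27380 = -48192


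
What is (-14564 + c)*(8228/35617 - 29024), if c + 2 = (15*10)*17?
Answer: 12421414793280/35617 ≈ 3.4875e+8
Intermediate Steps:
c = 2548 (c = -2 + (15*10)*17 = -2 + 150*17 = -2 + 2550 = 2548)
(-14564 + c)*(8228/35617 - 29024) = (-14564 + 2548)*(8228/35617 - 29024) = -12016*(8228*(1/35617) - 29024) = -12016*(8228/35617 - 29024) = -12016*(-1033739580/35617) = 12421414793280/35617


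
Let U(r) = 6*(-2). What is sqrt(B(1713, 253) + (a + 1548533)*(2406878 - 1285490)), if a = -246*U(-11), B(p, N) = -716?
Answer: 4*sqrt(108738541279) ≈ 1.3190e+6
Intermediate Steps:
U(r) = -12
a = 2952 (a = -246*(-12) = 2952)
sqrt(B(1713, 253) + (a + 1548533)*(2406878 - 1285490)) = sqrt(-716 + (2952 + 1548533)*(2406878 - 1285490)) = sqrt(-716 + 1551485*1121388) = sqrt(-716 + 1739816661180) = sqrt(1739816660464) = 4*sqrt(108738541279)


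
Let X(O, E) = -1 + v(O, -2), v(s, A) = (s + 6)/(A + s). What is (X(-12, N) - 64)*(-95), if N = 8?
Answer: 42940/7 ≈ 6134.3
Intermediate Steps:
v(s, A) = (6 + s)/(A + s)
X(O, E) = -1 + (6 + O)/(-2 + O)
(X(-12, N) - 64)*(-95) = (8/(-2 - 12) - 64)*(-95) = (8/(-14) - 64)*(-95) = (8*(-1/14) - 64)*(-95) = (-4/7 - 64)*(-95) = -452/7*(-95) = 42940/7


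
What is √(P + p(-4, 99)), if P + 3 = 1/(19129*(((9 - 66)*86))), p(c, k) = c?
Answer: I*√61550160369907506/93770358 ≈ 2.6458*I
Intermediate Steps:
P = -281311075/93770358 (P = -3 + 1/(19129*(((9 - 66)*86))) = -3 + 1/(19129*((-57*86))) = -3 + (1/19129)/(-4902) = -3 + (1/19129)*(-1/4902) = -3 - 1/93770358 = -281311075/93770358 ≈ -3.0000)
√(P + p(-4, 99)) = √(-281311075/93770358 - 4) = √(-656392507/93770358) = I*√61550160369907506/93770358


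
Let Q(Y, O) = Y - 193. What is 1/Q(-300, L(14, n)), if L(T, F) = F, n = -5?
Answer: -1/493 ≈ -0.0020284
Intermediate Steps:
Q(Y, O) = -193 + Y
1/Q(-300, L(14, n)) = 1/(-193 - 300) = 1/(-493) = -1/493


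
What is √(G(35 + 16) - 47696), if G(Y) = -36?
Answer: 2*I*√11933 ≈ 218.48*I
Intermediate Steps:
√(G(35 + 16) - 47696) = √(-36 - 47696) = √(-47732) = 2*I*√11933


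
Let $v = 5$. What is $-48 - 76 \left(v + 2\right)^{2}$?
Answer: $-3772$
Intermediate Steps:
$-48 - 76 \left(v + 2\right)^{2} = -48 - 76 \left(5 + 2\right)^{2} = -48 - 76 \cdot 7^{2} = -48 - 3724 = -3772$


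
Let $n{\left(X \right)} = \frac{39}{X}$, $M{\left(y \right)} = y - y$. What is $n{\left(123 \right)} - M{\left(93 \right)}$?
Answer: $\frac{13}{41} \approx 0.31707$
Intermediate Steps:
$M{\left(y \right)} = 0$
$n{\left(123 \right)} - M{\left(93 \right)} = \frac{39}{123} - 0 = 39 \cdot \frac{1}{123} + 0 = \frac{13}{41} + 0 = \frac{13}{41}$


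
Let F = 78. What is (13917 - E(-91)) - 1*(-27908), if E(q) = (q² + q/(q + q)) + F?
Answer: 66931/2 ≈ 33466.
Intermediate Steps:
E(q) = 157/2 + q² (E(q) = (q² + q/(q + q)) + 78 = (q² + q/((2*q))) + 78 = (q² + (1/(2*q))*q) + 78 = (q² + ½) + 78 = (½ + q²) + 78 = 157/2 + q²)
(13917 - E(-91)) - 1*(-27908) = (13917 - (157/2 + (-91)²)) - 1*(-27908) = (13917 - (157/2 + 8281)) + 27908 = (13917 - 1*16719/2) + 27908 = (13917 - 16719/2) + 27908 = 11115/2 + 27908 = 66931/2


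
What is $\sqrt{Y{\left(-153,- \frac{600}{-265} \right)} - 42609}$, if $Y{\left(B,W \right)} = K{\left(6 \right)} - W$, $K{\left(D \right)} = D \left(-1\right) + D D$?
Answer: $\frac{i \sqrt{119610771}}{53} \approx 206.35 i$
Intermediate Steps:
$K{\left(D \right)} = D^{2} - D$ ($K{\left(D \right)} = - D + D^{2} = D^{2} - D$)
$Y{\left(B,W \right)} = 30 - W$ ($Y{\left(B,W \right)} = 6 \left(-1 + 6\right) - W = 6 \cdot 5 - W = 30 - W$)
$\sqrt{Y{\left(-153,- \frac{600}{-265} \right)} - 42609} = \sqrt{\left(30 - - \frac{600}{-265}\right) - 42609} = \sqrt{\left(30 - \left(-600\right) \left(- \frac{1}{265}\right)\right) - 42609} = \sqrt{\left(30 - \frac{120}{53}\right) - 42609} = \sqrt{\frac{1470}{53} - 42609} = \sqrt{- \frac{2256807}{53}} = \frac{i \sqrt{119610771}}{53}$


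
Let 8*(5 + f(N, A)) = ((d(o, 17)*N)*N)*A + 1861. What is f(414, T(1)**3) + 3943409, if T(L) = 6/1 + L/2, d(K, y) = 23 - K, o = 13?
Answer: 251122679/4 ≈ 6.2781e+7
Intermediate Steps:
T(L) = 6 + L/2 (T(L) = 6*1 + L*(1/2) = 6 + L/2)
f(N, A) = 1821/8 + 5*A*N**2/4 (f(N, A) = -5 + ((((23 - 1*13)*N)*N)*A + 1861)/8 = -5 + ((((23 - 13)*N)*N)*A + 1861)/8 = -5 + (((10*N)*N)*A + 1861)/8 = -5 + ((10*N**2)*A + 1861)/8 = -5 + (10*A*N**2 + 1861)/8 = -5 + (1861 + 10*A*N**2)/8 = -5 + (1861/8 + 5*A*N**2/4) = 1821/8 + 5*A*N**2/4)
f(414, T(1)**3) + 3943409 = (1821/8 + (5/4)*(6 + (1/2)*1)**3*414**2) + 3943409 = (1821/8 + (5/4)*(6 + 1/2)**3*171396) + 3943409 = (1821/8 + (5/4)*(13/2)**3*171396) + 3943409 = (1821/8 + (5/4)*(2197/8)*171396) + 3943409 = (1821/8 + 470696265/8) + 3943409 = 235349043/4 + 3943409 = 251122679/4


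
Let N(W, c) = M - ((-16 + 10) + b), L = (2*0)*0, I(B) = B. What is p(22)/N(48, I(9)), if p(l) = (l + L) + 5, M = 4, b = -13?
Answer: 27/23 ≈ 1.1739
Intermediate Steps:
L = 0 (L = 0*0 = 0)
p(l) = 5 + l (p(l) = (l + 0) + 5 = l + 5 = 5 + l)
N(W, c) = 23 (N(W, c) = 4 - ((-16 + 10) - 13) = 4 - (-6 - 13) = 4 - 1*(-19) = 4 + 19 = 23)
p(22)/N(48, I(9)) = (5 + 22)/23 = 27*(1/23) = 27/23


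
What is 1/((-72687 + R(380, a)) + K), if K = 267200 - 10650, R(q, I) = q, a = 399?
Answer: 1/184243 ≈ 5.4276e-6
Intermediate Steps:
K = 256550
1/((-72687 + R(380, a)) + K) = 1/((-72687 + 380) + 256550) = 1/(-72307 + 256550) = 1/184243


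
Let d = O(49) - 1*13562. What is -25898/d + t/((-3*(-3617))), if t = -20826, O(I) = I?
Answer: -134180/48876521 ≈ -0.0027453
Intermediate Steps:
d = -13513 (d = 49 - 1*13562 = 49 - 13562 = -13513)
-25898/d + t/((-3*(-3617))) = -25898/(-13513) - 20826/((-3*(-3617))) = -25898*(-1/13513) - 20826/10851 = 25898/13513 - 20826*1/10851 = 25898/13513 - 6942/3617 = -134180/48876521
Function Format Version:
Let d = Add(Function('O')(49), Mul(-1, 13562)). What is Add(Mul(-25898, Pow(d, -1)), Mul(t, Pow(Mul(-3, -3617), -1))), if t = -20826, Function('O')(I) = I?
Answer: Rational(-134180, 48876521) ≈ -0.0027453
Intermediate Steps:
d = -13513 (d = Add(49, Mul(-1, 13562)) = Add(49, -13562) = -13513)
Add(Mul(-25898, Pow(d, -1)), Mul(t, Pow(Mul(-3, -3617), -1))) = Add(Mul(-25898, Pow(-13513, -1)), Mul(-20826, Pow(Mul(-3, -3617), -1))) = Add(Mul(-25898, Rational(-1, 13513)), Mul(-20826, Pow(10851, -1))) = Add(Rational(25898, 13513), Mul(-20826, Rational(1, 10851))) = Add(Rational(25898, 13513), Rational(-6942, 3617)) = Rational(-134180, 48876521)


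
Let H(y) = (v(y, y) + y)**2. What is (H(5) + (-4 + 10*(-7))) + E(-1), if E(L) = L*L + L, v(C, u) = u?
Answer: 26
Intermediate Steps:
H(y) = 4*y**2 (H(y) = (y + y)**2 = (2*y)**2 = 4*y**2)
E(L) = L + L**2 (E(L) = L**2 + L = L + L**2)
(H(5) + (-4 + 10*(-7))) + E(-1) = (4*5**2 + (-4 + 10*(-7))) - (1 - 1) = (4*25 + (-4 - 70)) - 1*0 = (100 - 74) + 0 = 26 + 0 = 26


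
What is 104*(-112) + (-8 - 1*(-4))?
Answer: -11652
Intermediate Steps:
104*(-112) + (-8 - 1*(-4)) = -11648 + (-8 + 4) = -11648 - 4 = -11652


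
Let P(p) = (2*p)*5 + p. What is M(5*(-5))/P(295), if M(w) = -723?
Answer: -723/3245 ≈ -0.22280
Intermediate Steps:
P(p) = 11*p (P(p) = 10*p + p = 11*p)
M(5*(-5))/P(295) = -723/(11*295) = -723/3245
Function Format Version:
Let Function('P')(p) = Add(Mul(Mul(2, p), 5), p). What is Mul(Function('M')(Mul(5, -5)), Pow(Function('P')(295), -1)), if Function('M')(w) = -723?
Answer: Rational(-723, 3245) ≈ -0.22280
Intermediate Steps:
Function('P')(p) = Mul(11, p) (Function('P')(p) = Add(Mul(10, p), p) = Mul(11, p))
Mul(Function('M')(Mul(5, -5)), Pow(Function('P')(295), -1)) = Mul(-723, Pow(Mul(11, 295), -1)) = Mul(-723, Pow(3245, -1)) = Mul(-723, Rational(1, 3245)) = Rational(-723, 3245)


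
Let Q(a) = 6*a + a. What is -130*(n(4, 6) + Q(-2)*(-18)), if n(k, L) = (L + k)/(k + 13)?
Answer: -558220/17 ≈ -32837.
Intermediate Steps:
Q(a) = 7*a
n(k, L) = (L + k)/(13 + k)
-130*(n(4, 6) + Q(-2)*(-18)) = -130*((6 + 4)/(13 + 4) + (7*(-2))*(-18)) = -130*(10/17 - 14*(-18)) = -130*((1/17)*10 + 252) = -130*(10/17 + 252) = -130*4294/17 = -558220/17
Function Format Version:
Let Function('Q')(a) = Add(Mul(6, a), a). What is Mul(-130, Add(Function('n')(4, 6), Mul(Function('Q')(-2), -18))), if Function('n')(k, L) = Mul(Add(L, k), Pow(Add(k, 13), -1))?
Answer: Rational(-558220, 17) ≈ -32837.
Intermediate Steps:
Function('Q')(a) = Mul(7, a)
Function('n')(k, L) = Mul(Pow(Add(13, k), -1), Add(L, k)) (Function('n')(k, L) = Mul(Add(L, k), Pow(Add(13, k), -1)) = Mul(Pow(Add(13, k), -1), Add(L, k)))
Mul(-130, Add(Function('n')(4, 6), Mul(Function('Q')(-2), -18))) = Mul(-130, Add(Mul(Pow(Add(13, 4), -1), Add(6, 4)), Mul(Mul(7, -2), -18))) = Mul(-130, Add(Mul(Pow(17, -1), 10), Mul(-14, -18))) = Mul(-130, Add(Mul(Rational(1, 17), 10), 252)) = Mul(-130, Add(Rational(10, 17), 252)) = Mul(-130, Rational(4294, 17)) = Rational(-558220, 17)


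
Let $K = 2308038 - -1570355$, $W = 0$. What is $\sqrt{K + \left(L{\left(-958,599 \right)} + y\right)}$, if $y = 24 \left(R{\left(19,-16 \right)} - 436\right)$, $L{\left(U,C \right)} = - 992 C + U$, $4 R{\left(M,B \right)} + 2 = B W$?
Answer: $3 \sqrt{363639} \approx 1809.1$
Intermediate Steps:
$R{\left(M,B \right)} = - \frac{1}{2}$ ($R{\left(M,B \right)} = - \frac{1}{2} + \frac{B 0}{4} = - \frac{1}{2} + \frac{1}{4} \cdot 0 = - \frac{1}{2} + 0 = - \frac{1}{2}$)
$L{\left(U,C \right)} = U - 992 C$
$K = 3878393$ ($K = 2308038 + 1570355 = 3878393$)
$y = -10476$ ($y = 24 \left(- \frac{1}{2} - 436\right) = 24 \left(- \frac{873}{2}\right) = -10476$)
$\sqrt{K + \left(L{\left(-958,599 \right)} + y\right)} = \sqrt{3878393 - 605642} = \sqrt{3272751} = 3 \sqrt{363639}$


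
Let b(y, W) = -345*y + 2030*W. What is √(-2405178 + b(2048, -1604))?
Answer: I*√6367858 ≈ 2523.5*I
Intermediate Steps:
√(-2405178 + b(2048, -1604)) = √(-2405178 + (-345*2048 + 2030*(-1604))) = √(-2405178 + (-706560 - 3256120)) = √(-2405178 - 3962680) = √(-6367858) = I*√6367858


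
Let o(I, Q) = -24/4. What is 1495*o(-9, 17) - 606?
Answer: -9576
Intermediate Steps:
o(I, Q) = -6 (o(I, Q) = -24*¼ = -6)
1495*o(-9, 17) - 606 = 1495*(-6) - 606 = -8970 - 606 = -9576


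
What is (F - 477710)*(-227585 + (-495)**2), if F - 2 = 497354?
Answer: 342626240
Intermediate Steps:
F = 497356 (F = 2 + 497354 = 497356)
(F - 477710)*(-227585 + (-495)**2) = (497356 - 477710)*(-227585 + (-495)**2) = 19646*(-227585 + 245025) = 19646*17440 = 342626240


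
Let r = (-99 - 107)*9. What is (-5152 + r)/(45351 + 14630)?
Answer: -7006/59981 ≈ -0.11680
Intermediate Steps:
r = -1854 (r = -206*9 = -1854)
(-5152 + r)/(45351 + 14630) = (-5152 - 1854)/(45351 + 14630) = -7006/59981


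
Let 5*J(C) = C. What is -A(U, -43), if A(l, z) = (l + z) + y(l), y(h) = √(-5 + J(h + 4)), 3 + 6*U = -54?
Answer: 105/2 - I*√610/10 ≈ 52.5 - 2.4698*I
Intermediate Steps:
J(C) = C/5
U = -19/2 (U = -½ + (⅙)*(-54) = -½ - 9 = -19/2 ≈ -9.5000)
y(h) = √(-21/5 + h/5) (y(h) = √(-5 + (h + 4)/5) = √(-5 + (4 + h)/5) = √(-5 + (⅘ + h/5)) = √(-21/5 + h/5))
A(l, z) = l + z + √(-105 + 5*l)/5 (A(l, z) = (l + z) + √(-105 + 5*l)/5 = l + z + √(-105 + 5*l)/5)
-A(U, -43) = -(-19/2 - 43 + √(-105 + 5*(-19/2))/5) = -(-19/2 - 43 + √(-105 - 95/2)/5) = -(-19/2 - 43 + √(-305/2)/5) = -(-19/2 - 43 + (I*√610/2)/5) = -(-19/2 - 43 + I*√610/10) = -(-105/2 + I*√610/10) = 105/2 - I*√610/10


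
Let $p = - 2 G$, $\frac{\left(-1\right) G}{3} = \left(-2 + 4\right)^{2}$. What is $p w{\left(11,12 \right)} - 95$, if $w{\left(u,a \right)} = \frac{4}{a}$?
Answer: $-87$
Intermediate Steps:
$G = -12$ ($G = - 3 \left(-2 + 4\right)^{2} = - 3 \cdot 2^{2} = \left(-3\right) 4 = -12$)
$p = 24$ ($p = \left(-2\right) \left(-12\right) = 24$)
$p w{\left(11,12 \right)} - 95 = 24 \cdot \frac{4}{12} - 95 = 24 \cdot 4 \cdot \frac{1}{12} - 95 = 24 \cdot \frac{1}{3} - 95 = 8 - 95 = -87$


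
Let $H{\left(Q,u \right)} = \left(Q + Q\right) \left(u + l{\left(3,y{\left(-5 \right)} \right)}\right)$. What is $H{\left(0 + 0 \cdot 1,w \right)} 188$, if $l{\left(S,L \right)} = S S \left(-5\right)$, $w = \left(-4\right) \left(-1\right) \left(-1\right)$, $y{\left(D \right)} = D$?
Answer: $0$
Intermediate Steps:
$w = -4$ ($w = 4 \left(-1\right) = -4$)
$l{\left(S,L \right)} = - 5 S^{2}$ ($l{\left(S,L \right)} = S^{2} \left(-5\right) = - 5 S^{2}$)
$H{\left(Q,u \right)} = 2 Q \left(-45 + u\right)$ ($H{\left(Q,u \right)} = \left(Q + Q\right) \left(u - 5 \cdot 3^{2}\right) = 2 Q \left(u - 45\right) = 2 Q \left(-45 + u\right)$)
$H{\left(0 + 0 \cdot 1,w \right)} 188 = 2 \left(0 + 0 \cdot 1\right) \left(-45 - 4\right) 188 = 2 \left(0 + 0\right) \left(-49\right) 188 = 2 \cdot 0 \left(-49\right) 188 = 0 \cdot 188 = 0$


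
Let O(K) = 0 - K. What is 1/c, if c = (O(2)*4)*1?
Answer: -1/8 ≈ -0.12500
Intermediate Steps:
O(K) = -K
c = -8 (c = (-1*2*4)*1 = -2*4*1 = -8*1 = -8)
1/c = 1/(-8) = -1/8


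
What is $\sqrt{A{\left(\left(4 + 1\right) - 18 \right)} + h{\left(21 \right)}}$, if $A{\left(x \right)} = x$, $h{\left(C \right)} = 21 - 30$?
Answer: $i \sqrt{22} \approx 4.6904 i$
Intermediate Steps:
$h{\left(C \right)} = -9$
$\sqrt{A{\left(\left(4 + 1\right) - 18 \right)} + h{\left(21 \right)}} = \sqrt{\left(\left(4 + 1\right) - 18\right) - 9} = \sqrt{\left(5 - 18\right) - 9} = \sqrt{-13 - 9} = \sqrt{-22} = i \sqrt{22}$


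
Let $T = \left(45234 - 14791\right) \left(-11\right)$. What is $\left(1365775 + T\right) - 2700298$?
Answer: $-1669396$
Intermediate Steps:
$T = -334873$ ($T = 30443 \left(-11\right) = -334873$)
$\left(1365775 + T\right) - 2700298 = \left(1365775 - 334873\right) - 2700298 = 1030902 - 2700298 = -1669396$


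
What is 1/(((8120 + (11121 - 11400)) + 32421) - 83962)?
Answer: -1/43700 ≈ -2.2883e-5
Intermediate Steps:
1/(((8120 + (11121 - 11400)) + 32421) - 83962) = 1/(((8120 - 279) + 32421) - 83962) = 1/((7841 + 32421) - 83962) = 1/(40262 - 83962) = 1/(-43700) = -1/43700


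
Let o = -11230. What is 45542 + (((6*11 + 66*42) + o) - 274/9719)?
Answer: 361060576/9719 ≈ 37150.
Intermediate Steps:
45542 + (((6*11 + 66*42) + o) - 274/9719) = 45542 + (((6*11 + 66*42) - 11230) - 274/9719) = 45542 + (((66 + 2772) - 11230) - 274*1/9719) = 45542 + ((2838 - 11230) - 274/9719) = 45542 + (-8392 - 274/9719) = 45542 - 81562122/9719 = 361060576/9719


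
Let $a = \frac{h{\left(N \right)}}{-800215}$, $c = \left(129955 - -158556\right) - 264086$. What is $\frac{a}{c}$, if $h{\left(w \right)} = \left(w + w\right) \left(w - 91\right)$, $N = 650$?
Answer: $- \frac{172}{4626095} \approx -3.718 \cdot 10^{-5}$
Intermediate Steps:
$c = 24425$ ($c = \left(129955 + 158556\right) - 264086 = 288511 - 264086 = 24425$)
$h{\left(w \right)} = 2 w \left(-91 + w\right)$
$a = - \frac{860}{947}$ ($a = \frac{2 \cdot 650 \left(-91 + 650\right)}{-800215} = 2 \cdot 650 \cdot 559 \left(- \frac{1}{800215}\right) = 726700 \left(- \frac{1}{800215}\right) = - \frac{860}{947} \approx -0.90813$)
$\frac{a}{c} = - \frac{860}{947 \cdot 24425} = \left(- \frac{860}{947}\right) \frac{1}{24425} = - \frac{172}{4626095}$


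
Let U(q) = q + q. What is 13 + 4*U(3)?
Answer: 37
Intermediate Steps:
U(q) = 2*q
13 + 4*U(3) = 13 + 4*(2*3) = 13 + 4*6 = 13 + 24 = 37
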